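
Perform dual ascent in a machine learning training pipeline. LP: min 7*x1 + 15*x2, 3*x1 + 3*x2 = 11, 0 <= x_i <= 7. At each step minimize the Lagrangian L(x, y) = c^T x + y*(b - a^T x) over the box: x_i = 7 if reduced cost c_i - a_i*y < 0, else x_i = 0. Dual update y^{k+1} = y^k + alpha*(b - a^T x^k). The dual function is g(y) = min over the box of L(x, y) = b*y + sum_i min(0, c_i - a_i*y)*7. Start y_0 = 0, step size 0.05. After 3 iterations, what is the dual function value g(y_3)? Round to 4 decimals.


Dual ascent for LP: min 7*x1 + 15*x2, 3*x1 + 3*x2 = 11, 0 <= x_i <= 7
Step 1: y^k = 0.0, reduced costs: (7.0, 15.0)
  x^k = (0.0, 0.0), subgradient = b - a^T x = 11.0
  y^{k+1} = 0.0 + 0.05*11.0 = 0.55
Step 2: y^k = 0.55, reduced costs: (5.35, 13.35)
  x^k = (0.0, 0.0), subgradient = b - a^T x = 11.0
  y^{k+1} = 0.55 + 0.05*11.0 = 1.1
Step 3: y^k = 1.1, reduced costs: (3.7, 11.7)
  x^k = (0.0, 0.0), subgradient = b - a^T x = 11.0
  y^{k+1} = 1.1 + 0.05*11.0 = 1.65
Dual objective at y_3 = 1.65: reduced costs (2.05, 10.05), box minimizer x = (0.0, 0.0)
g(y_3) = b*y + (c1 - a1*y)*x1 + (c2 - a2*y)*x2 = 11*1.65 + 2.05*0.0 + 10.05*0.0 = 18.15 + 0.0 + 0.0 = 18.15


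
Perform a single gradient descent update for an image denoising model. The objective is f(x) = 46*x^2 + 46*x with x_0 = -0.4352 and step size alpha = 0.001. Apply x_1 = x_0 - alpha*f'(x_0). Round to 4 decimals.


We compute the gradient at x_0 and apply the update.
f'(x) = 92*x + 46
f'(-0.4352) = 92*-0.4352 + 46 = 5.9616
x_1 = -0.4352 - 0.001*5.9616 = -0.4412


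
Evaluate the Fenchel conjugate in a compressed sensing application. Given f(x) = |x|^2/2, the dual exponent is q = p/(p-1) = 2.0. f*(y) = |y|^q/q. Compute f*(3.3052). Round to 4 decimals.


The conjugate exponent q satisfies 1/p + 1/q = 1.
p = 2, so q = 2/(2 - 1) = 2.0
|y|^q = 3.3052^2.0 = 10.9243
f*(3.3052) = 10.9243 / 2.0 = 5.4622


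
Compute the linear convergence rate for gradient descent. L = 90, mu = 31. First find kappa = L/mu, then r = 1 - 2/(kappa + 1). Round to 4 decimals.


Step 1: Compute the condition number.
kappa = L/mu = 90/31 = 2.9032
Step 2: Compute the convergence rate.
r = 1 - 2/(kappa + 1) = 1 - 2*mu/(L + mu) = (L - mu)/(L + mu) = 59/121 = 0.4876


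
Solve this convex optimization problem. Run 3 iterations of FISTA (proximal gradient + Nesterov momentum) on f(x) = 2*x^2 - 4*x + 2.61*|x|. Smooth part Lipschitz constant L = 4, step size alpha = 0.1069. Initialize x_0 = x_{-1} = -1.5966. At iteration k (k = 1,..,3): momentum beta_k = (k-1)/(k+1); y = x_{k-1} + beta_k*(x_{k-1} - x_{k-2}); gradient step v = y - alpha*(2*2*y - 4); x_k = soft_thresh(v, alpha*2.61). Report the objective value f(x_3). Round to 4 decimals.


FISTA on f(x) = 2*x^2 - 4*x + 2.61*|x|
L = 4, alpha = 0.1069
Iteration 1: beta = 0.0, y = -1.5966 + 0.0*(-1.5966 + 1.5966) = -1.5966
  grad(y) = -10.3864, v = y - alpha*grad = -0.4863
  prox(v) = soft_thresh(-0.4863, 0.279) = -0.2073
Iteration 2: beta = 0.3333, y = -0.2073 + 0.3333*(-0.2073 + 1.5966) = 0.2558
  grad(y) = -2.9767, v = y - alpha*grad = 0.574
  prox(v) = soft_thresh(0.574, 0.279) = 0.295
Iteration 3: beta = 0.5, y = 0.295 + 0.5*(0.295 + 0.2073) = 0.5462
  grad(y) = -1.8153, v = y - alpha*grad = 0.7402
  prox(v) = soft_thresh(0.7402, 0.279) = 0.4612
f(x_3) = 2*0.4612^2 - 4*0.4612 + 2.61*|0.4612| = -0.2156


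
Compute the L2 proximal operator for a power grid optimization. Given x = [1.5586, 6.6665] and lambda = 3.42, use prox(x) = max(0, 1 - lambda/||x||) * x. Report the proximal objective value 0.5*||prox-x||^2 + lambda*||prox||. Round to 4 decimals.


Step 1: Compute ||x||.
||x|| = 6.8463
Step 2: Compute scaling factor.
scale = max(0, 1 - 3.42/6.8463) = 0.5005
Step 3: prox(x) = [0.78, 3.3363]
||prox(x)|| = 3.4263
Step 4: Proximal objective.
0.5*||prox-x||^2 = 5.8482
lambda*||prox|| = 11.7179
Total = 17.5661


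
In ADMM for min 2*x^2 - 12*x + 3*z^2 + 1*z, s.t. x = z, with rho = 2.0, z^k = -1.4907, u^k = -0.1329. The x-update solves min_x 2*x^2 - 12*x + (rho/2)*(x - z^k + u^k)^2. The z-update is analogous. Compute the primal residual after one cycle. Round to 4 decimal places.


ADMM iteration with rho = 2.0, z^k = -1.4907, u^k = -0.1329
Step 1: x-update.
Minimize 2*x^2 - 12*x + (2.0/2)*(x + 1.4907 - 0.1329)^2
FOC: (2*2 + 2.0)*x = 12 + 2.0*(-1.4907 + 0.1329)
x^{k+1} = 1.5474
Step 2: z-update.
Minimize 3*z^2 + 1*z + (2.0/2)*(1.5474 - z - 0.1329)^2
FOC: (2*3 + 2.0)*z = -1 + 2.0*(1.5474 - 0.1329)
z^{k+1} = 0.2286
Step 3: u-update.
u^{k+1} = -0.1329 + 1.5474 - 0.2286 = 1.1859
Step 4: Primal residual = |1.5474 - 0.2286| = 1.3188


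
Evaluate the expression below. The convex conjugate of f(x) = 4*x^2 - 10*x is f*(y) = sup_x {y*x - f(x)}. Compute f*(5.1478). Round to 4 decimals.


f*(y) = sup_x {y*x - a*x^2 - b*x} = sup_x {(y-b)*x - a*x^2}
FOC: (y - b) - 2a*x = 0 => x* = (y - b)/(2a)
x* = (5.1478 + 10)/(2*4) = 1.8935
f*(5.1478) = (y-b)^2/(4a) = (5.1478 + 10)^2/(4*4)
= 229.4558/16 = 14.341


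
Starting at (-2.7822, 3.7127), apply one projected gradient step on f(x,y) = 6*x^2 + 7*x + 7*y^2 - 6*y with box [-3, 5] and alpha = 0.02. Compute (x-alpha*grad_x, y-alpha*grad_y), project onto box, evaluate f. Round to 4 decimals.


Step 1: Compute gradient at (-2.7822, 3.7127).
grad_x = 2*6*-2.7822 + 7 = -26.3864
grad_y = 2*7*3.7127 - 6 = 45.9778
Step 2: Gradient step.
x_raw = -2.7822 - 0.02*-26.3864 = -2.2545
y_raw = 3.7127 - 0.02*45.9778 = 2.7931
Step 3: Project onto [-3, 5].
x_proj = clip(-2.2545) = -2.2545
y_proj = clip(2.7931) = 2.7931
Step 4: Evaluate f.
f(-2.2545, 2.7931) = 52.5673


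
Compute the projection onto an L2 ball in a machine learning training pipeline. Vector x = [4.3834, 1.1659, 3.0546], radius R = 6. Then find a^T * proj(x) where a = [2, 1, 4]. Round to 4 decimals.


Step 1: Compute ||x|| (intermediates to 6 decimals).
||x|| = sqrt(4.3834^2 + 1.1659^2 + 3.0546^2) = 5.468464
Step 2: Project.
Since ||x|| <= R, proj = x (no scaling needed).
proj(x) = [4.3834, 1.1659, 3.0546]
Step 3: Dot product.
a^T * proj(x) = 2*4.3834 + 1*1.1659 + 4*3.0546 = 22.1511


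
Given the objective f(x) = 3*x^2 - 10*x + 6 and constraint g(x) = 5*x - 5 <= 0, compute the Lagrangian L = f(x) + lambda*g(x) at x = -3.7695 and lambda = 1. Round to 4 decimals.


Step 1: Evaluate f(x).
f(-3.7695) = 3*(-3.7695)^2 - 10*(-3.7695) + 6 = 86.3224
Step 2: Evaluate g(x).
g(-3.7695) = 5*-3.7695 - 5 = -23.8475
Step 3: Compute Lagrangian.
L = 86.3224 + 1*-23.8475 = 62.4749


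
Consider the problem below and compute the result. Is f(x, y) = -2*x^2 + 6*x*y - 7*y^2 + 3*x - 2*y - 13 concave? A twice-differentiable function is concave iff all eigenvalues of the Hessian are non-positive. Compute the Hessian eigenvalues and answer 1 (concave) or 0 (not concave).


The Hessian of f(x,y) = -2*x^2 + 6*x*y - 7*y^2 + 3*x - 2*y - 13 is:
H = [[-4, 6], [6, -14]]
Trace = -4 - 14 = -18
Determinant = -4*-14 - (6)^2 = 20
Discriminant = (-18)^2 - 4*20 = 244.0
Eigenvalues: lambda_1 = -16.8102, lambda_2 = -1.1898
The function is concave.

1


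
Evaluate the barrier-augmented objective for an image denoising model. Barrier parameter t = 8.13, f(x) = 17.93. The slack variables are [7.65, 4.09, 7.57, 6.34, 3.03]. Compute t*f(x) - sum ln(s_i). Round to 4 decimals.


Step 1: Compute log-barrier.
ln values: [2.0347, 1.4085, 2.0242, 1.8469, 1.1086]
phi = -(2.0347 + 1.4085 + 2.0242 + 1.8469 + 1.1086) = -8.4229
Step 2: Compute augmented objective.
t*f(x) = 8.13*17.93 = 145.7709
Total = 145.7709 - 8.4229 = 137.348


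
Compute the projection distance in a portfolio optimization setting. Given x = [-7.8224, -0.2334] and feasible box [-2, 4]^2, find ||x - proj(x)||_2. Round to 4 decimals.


Project each component onto [-2, 4].
clip(-7.8224) = -2.0, clip(-0.2334) = -0.2334
Projection = [-2.0, -0.2334]
Squared diffs: [33.9003, 0.0]
Distance = sqrt(33.9003) = 5.8224


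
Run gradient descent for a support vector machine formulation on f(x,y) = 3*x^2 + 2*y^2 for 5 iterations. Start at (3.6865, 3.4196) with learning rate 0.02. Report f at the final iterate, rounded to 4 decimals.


Gradient descent on f(x,y) = 3*x^2 + 2*y^2.
Starting point: (3.6865, 3.4196), alpha = 0.02
Step 1: grad_x = 2*3*3.6865 = 22.119, grad_y = 2*2*3.4196 = 13.6784
  x_1 = 3.6865 - 0.02*22.119 = 3.2441
  y_1 = 3.4196 - 0.02*13.6784 = 3.146
Step 2: grad_x = 2*3*3.2441 = 19.4647, grad_y = 2*2*3.146 = 12.5841
  x_2 = 3.2441 - 0.02*19.4647 = 2.8548
  y_2 = 3.146 - 0.02*12.5841 = 2.8943
Step 3: grad_x = 2*3*2.8548 = 17.129, grad_y = 2*2*2.8943 = 11.5774
  x_3 = 2.8548 - 0.02*17.129 = 2.5122
  y_3 = 2.8943 - 0.02*11.5774 = 2.6628
Step 4: grad_x = 2*3*2.5122 = 15.0735, grad_y = 2*2*2.6628 = 10.6512
  x_4 = 2.5122 - 0.02*15.0735 = 2.2108
  y_4 = 2.6628 - 0.02*10.6512 = 2.4498
Step 5: grad_x = 2*3*2.2108 = 13.2647, grad_y = 2*2*2.4498 = 9.7991
  x_5 = 2.2108 - 0.02*13.2647 = 1.9455
  y_5 = 2.4498 - 0.02*9.7991 = 2.2538
f(1.9455, 2.2538) = 3*1.9455^2 + 2*2.2538^2 = 21.5139


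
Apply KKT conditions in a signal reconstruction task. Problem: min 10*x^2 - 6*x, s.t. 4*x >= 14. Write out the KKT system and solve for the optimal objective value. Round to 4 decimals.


Step 1: Try lambda = 0 (constraint inactive).
x_unc = 6/(2*10) = 0.3
Check: 4*0.3 = 1.2 < 14 -- violated!
Step 2: Constraint must be active: 4*x = 14
x* = 14/4 = 3.5
lambda = (2*10*3.5 - 6)/4 = 16.0
Step 3: Compute optimal value.
f(x*) = 10*3.5^2 - 6*3.5 = 101.5


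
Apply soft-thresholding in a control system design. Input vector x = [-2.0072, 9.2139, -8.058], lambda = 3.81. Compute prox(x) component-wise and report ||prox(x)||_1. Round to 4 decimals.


Soft-thresholding with lambda = 3.81:
prox(-2.0072) = sign(-2.0072)*max(|-2.0072| - 3.81, 0) = 0.0
prox(9.2139) = sign(9.2139)*max(|9.2139| - 3.81, 0) = 5.4039
prox(-8.058) = sign(-8.058)*max(|-8.058| - 3.81, 0) = -4.248
prox(x) = [0.0, 5.4039, -4.248]
||prox(x)||_1 = 0.0 + 5.4039 + 4.248 = 9.6519


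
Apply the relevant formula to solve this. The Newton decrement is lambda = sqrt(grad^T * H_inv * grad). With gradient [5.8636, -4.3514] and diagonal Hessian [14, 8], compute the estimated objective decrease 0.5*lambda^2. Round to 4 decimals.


Step 1: H is diagonal, so H^(-1) * g = [0.4188, -0.5439].
Step 2: g^T H^(-1) g = sum_i g_i^2 / H_ii
  = (5.8636)^2/14 + (-4.3514)^2/8
  = 2.4558 + 2.3668 = 4.8227
Step 3: Objective decrease = 0.5 * g^T H^(-1) g = 2.4113


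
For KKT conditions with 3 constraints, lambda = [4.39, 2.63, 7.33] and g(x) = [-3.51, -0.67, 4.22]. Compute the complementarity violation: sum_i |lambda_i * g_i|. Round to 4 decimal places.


KKT complementary slackness check:
lambda_1 * g_1 = 4.39 * -3.51 = -15.4089
lambda_2 * g_2 = 2.63 * -0.67 = -1.7621
lambda_3 * g_3 = 7.33 * 4.22 = 30.9326
Total violation = 15.4089 + 1.7621 + 30.9326 = 48.1036


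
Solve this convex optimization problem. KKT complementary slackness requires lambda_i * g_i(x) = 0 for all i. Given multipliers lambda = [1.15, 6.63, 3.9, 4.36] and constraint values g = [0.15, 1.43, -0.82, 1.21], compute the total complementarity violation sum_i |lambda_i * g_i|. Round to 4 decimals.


KKT complementary slackness check:
lambda_1 * g_1 = 1.15 * 0.15 = 0.1725
lambda_2 * g_2 = 6.63 * 1.43 = 9.4809
lambda_3 * g_3 = 3.9 * -0.82 = -3.198
lambda_4 * g_4 = 4.36 * 1.21 = 5.2756
Total violation = 0.1725 + 9.4809 + 3.198 + 5.2756 = 18.127


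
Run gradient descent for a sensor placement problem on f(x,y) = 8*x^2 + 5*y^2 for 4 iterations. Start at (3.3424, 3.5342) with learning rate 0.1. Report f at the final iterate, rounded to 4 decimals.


Gradient descent on f(x,y) = 8*x^2 + 5*y^2.
Starting point: (3.3424, 3.5342), alpha = 0.1
Step 1: grad_x = 2*8*3.3424 = 53.4784, grad_y = 2*5*3.5342 = 35.342
  x_1 = 3.3424 - 0.1*53.4784 = -2.0054
  y_1 = 3.5342 - 0.1*35.342 = -0.0
Step 2: grad_x = 2*8*-2.0054 = -32.087, grad_y = 2*5*-0.0 = -0.0
  x_2 = -2.0054 - 0.1*-32.087 = 1.2033
  y_2 = -0.0 - 0.1*-0.0 = 0.0
Step 3: grad_x = 2*8*1.2033 = 19.2522, grad_y = 2*5*0.0 = 0.0
  x_3 = 1.2033 - 0.1*19.2522 = -0.722
  y_3 = 0.0 - 0.1*0.0 = 0.0
Step 4: grad_x = 2*8*-0.722 = -11.5513, grad_y = 2*5*0.0 = 0.0
  x_4 = -0.722 - 0.1*-11.5513 = 0.4332
  y_4 = 0.0 - 0.1*0.0 = 0.0
f(0.4332, 0.0) = 8*0.4332^2 + 5*0.0^2 = 1.5011


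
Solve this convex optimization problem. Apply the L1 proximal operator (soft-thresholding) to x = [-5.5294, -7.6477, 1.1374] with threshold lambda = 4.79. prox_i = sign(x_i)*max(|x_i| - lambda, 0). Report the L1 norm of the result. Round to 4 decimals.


Soft-thresholding with lambda = 4.79:
prox(-5.5294) = sign(-5.5294)*max(|-5.5294| - 4.79, 0) = -0.7394
prox(-7.6477) = sign(-7.6477)*max(|-7.6477| - 4.79, 0) = -2.8577
prox(1.1374) = sign(1.1374)*max(|1.1374| - 4.79, 0) = 0.0
prox(x) = [-0.7394, -2.8577, 0.0]
||prox(x)||_1 = 0.7394 + 2.8577 + 0.0 = 3.5971


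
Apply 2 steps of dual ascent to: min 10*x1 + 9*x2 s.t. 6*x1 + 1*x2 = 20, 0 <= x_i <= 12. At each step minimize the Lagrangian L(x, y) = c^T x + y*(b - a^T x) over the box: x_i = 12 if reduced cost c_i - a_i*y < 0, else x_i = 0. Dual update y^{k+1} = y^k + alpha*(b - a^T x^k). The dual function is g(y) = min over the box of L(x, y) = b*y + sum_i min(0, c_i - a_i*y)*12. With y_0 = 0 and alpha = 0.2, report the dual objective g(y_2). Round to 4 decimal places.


Dual ascent for LP: min 10*x1 + 9*x2, 6*x1 + 1*x2 = 20, 0 <= x_i <= 12
Step 1: y^k = 0.0, reduced costs: (10.0, 9.0)
  x^k = (0.0, 0.0), subgradient = b - a^T x = 20.0
  y^{k+1} = 0.0 + 0.2*20.0 = 4.0
Step 2: y^k = 4.0, reduced costs: (-14.0, 5.0)
  x^k = (12.0, 0.0), subgradient = b - a^T x = -52.0
  y^{k+1} = 4.0 + 0.2*-52.0 = -6.4
Dual objective at y_2 = -6.4: reduced costs (48.4, 15.4), box minimizer x = (0.0, 0.0)
g(y_2) = b*y + (c1 - a1*y)*x1 + (c2 - a2*y)*x2 = 20*(-6.4) + 48.4*0.0 + 15.4*0.0 = -128.0 + 0.0 + 0.0 = -128.0


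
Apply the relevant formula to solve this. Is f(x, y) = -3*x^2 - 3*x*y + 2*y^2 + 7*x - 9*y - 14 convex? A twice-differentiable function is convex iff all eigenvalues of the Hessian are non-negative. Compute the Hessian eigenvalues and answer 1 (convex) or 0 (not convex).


The Hessian of f(x,y) = -3*x^2 - 3*x*y + 2*y^2 + 7*x - 9*y - 14 is:
H = [[-6, -3], [-3, 4]]
Trace = -6 + 4 = -2
Determinant = -6*4 - (-3)^2 = -33
Discriminant = (-2)^2 - 4*-33 = 136.0
Eigenvalues: lambda_1 = -6.831, lambda_2 = 4.831
The function is not convex.

0


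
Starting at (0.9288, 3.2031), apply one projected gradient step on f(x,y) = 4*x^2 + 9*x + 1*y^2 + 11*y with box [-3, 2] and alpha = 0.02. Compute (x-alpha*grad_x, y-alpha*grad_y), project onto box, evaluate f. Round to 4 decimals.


Step 1: Compute gradient at (0.9288, 3.2031).
grad_x = 2*4*0.9288 + 9 = 16.4304
grad_y = 2*1*3.2031 + 11 = 17.4062
Step 2: Gradient step.
x_raw = 0.9288 - 0.02*16.4304 = 0.6002
y_raw = 3.2031 - 0.02*17.4062 = 2.855
Step 3: Project onto [-3, 2].
x_proj = clip(0.6002) = 0.6002
y_proj = clip(2.855) = 2.0
Step 4: Evaluate f.
f(0.6002, 2.0) = 32.8426


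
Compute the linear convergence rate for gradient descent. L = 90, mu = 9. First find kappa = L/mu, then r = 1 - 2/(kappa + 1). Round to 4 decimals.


Step 1: Compute the condition number.
kappa = L/mu = 90/9 = 10.0
Step 2: Compute the convergence rate.
r = 1 - 2/(kappa + 1) = 1 - 2*mu/(L + mu) = (L - mu)/(L + mu) = 81/99 = 0.8182


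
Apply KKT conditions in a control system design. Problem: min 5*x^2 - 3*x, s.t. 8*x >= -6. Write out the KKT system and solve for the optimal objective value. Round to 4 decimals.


Step 1: Try lambda = 0 (constraint inactive).
Stationarity: 2*5*x - 3 = 0
x* = 3/(2*5) = 0.3
Check constraint: 8*0.3 = 2.4 >= -6 -- satisfied.
Step 2: Compute optimal value.
f(x*) = 5*0.3^2 - 3*0.3 = -0.45


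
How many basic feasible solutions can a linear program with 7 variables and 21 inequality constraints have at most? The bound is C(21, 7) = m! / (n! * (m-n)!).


Each vertex corresponds to some choice of n active constraints out of m, so the number of vertices is at most C(m, n) = m! / (n!(m-n)!).
m = 21, n = 7
Numerator: 21 * 20 * 19 * 18 * 17 * 16 * 15
Denominator: 7! = 5040
C(21, 7) = 116280


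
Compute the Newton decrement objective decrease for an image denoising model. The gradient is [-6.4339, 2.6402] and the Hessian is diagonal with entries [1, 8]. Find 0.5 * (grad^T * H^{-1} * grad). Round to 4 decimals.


Step 1: H is diagonal, so H^(-1) * g = [-6.4339, 0.33].
Step 2: g^T H^(-1) g = sum_i g_i^2 / H_ii
  = (-6.4339)^2/1 + (2.6402)^2/8
  = 41.3951 + 0.8713 = 42.2664
Step 3: Objective decrease = 0.5 * g^T H^(-1) g = 21.1332


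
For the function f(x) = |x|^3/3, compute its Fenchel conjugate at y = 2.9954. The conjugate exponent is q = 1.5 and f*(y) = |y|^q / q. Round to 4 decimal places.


The conjugate exponent q satisfies 1/p + 1/q = 1.
p = 3, so q = 3/(3 - 1) = 1.5
|y|^q = 2.9954^1.5 = 5.1842
f*(2.9954) = 5.1842 / 1.5 = 3.4561


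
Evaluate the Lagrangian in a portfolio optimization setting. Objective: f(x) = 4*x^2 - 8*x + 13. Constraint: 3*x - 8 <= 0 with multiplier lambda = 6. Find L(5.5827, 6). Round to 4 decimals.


Step 1: Evaluate f(x).
f(5.5827) = 4*5.5827^2 - 8*5.5827 + 13 = 93.0046
Step 2: Evaluate g(x).
g(5.5827) = 3*5.5827 - 8 = 8.7481
Step 3: Compute Lagrangian.
L = 93.0046 + 6*8.7481 = 145.4932


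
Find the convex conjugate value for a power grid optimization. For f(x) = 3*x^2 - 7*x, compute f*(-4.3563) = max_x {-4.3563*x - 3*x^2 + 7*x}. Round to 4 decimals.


f*(y) = sup_x {y*x - a*x^2 - b*x} = sup_x {(y-b)*x - a*x^2}
FOC: (y - b) - 2a*x = 0 => x* = (y - b)/(2a)
x* = (-4.3563 + 7)/(2*3) = 0.4406
f*(-4.3563) = (y-b)^2/(4a) = (-4.3563 + 7)^2/(4*3)
= 6.9891/12 = 0.5824


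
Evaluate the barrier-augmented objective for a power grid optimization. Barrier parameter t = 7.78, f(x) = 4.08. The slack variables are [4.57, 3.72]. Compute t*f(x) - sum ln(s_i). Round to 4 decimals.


Step 1: Compute log-barrier.
ln values: [1.5195, 1.3137]
phi = -(1.5195 + 1.3137) = -2.8332
Step 2: Compute augmented objective.
t*f(x) = 7.78*4.08 = 31.7424
Total = 31.7424 - 2.8332 = 28.9092


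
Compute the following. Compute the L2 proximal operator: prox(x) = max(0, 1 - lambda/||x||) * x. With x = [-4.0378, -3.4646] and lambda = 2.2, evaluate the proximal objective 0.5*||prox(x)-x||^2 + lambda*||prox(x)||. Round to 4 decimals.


Step 1: Compute ||x||.
||x|| = 5.3205
Step 2: Compute scaling factor.
scale = max(0, 1 - 2.2/5.3205) = 0.5865
Step 3: prox(x) = [-2.3682, -2.032]
||prox(x)|| = 3.1205
Step 4: Proximal objective.
0.5*||prox-x||^2 = 2.42
lambda*||prox|| = 6.8651
Total = 9.285


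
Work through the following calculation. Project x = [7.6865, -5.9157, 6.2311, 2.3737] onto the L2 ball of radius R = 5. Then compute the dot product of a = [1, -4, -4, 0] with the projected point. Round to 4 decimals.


Step 1: Compute ||x|| (intermediates to 6 decimals).
||x|| = sqrt(7.6865^2 + (-5.9157)^2 + 6.2311^2 + 2.3737^2) = 11.770253
Step 2: Project.
Since ||x|| > R, scale = R/||x|| = 5/11.770253 = 0.4248, proj(x) = scale * x
proj(x) = [3.265225, -2.512989, 2.646971, 1.008348]
Step 3: Dot product.
a^T * proj(x) = 1*3.265225 - 4*(-2.512989) - 4*2.646971 + 0*1.008348 = 2.7293


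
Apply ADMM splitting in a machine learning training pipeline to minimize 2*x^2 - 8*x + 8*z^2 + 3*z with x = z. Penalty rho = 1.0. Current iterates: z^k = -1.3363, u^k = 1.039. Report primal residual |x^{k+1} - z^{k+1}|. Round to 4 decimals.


ADMM iteration with rho = 1.0, z^k = -1.3363, u^k = 1.039
Step 1: x-update.
Minimize 2*x^2 - 8*x + (1.0/2)*(x + 1.3363 + 1.039)^2
FOC: (2*2 + 1.0)*x = 8 + 1.0*(-1.3363 - 1.039)
x^{k+1} = 1.1249
Step 2: z-update.
Minimize 8*z^2 + 3*z + (1.0/2)*(1.1249 - z + 1.039)^2
FOC: (2*8 + 1.0)*z = -3 + 1.0*(1.1249 + 1.039)
z^{k+1} = -0.0492
Step 3: u-update.
u^{k+1} = 1.039 + 1.1249 + 0.0492 = 2.2131
Step 4: Primal residual = |1.1249 + 0.0492| = 1.1741


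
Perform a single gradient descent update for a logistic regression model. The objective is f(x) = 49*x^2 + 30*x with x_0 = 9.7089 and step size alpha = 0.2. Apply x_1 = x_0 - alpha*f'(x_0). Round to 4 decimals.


We compute the gradient at x_0 and apply the update.
f'(x) = 98*x + 30
f'(9.7089) = 98*9.7089 + 30 = 981.4722
x_1 = 9.7089 - 0.2*981.4722 = -186.5855


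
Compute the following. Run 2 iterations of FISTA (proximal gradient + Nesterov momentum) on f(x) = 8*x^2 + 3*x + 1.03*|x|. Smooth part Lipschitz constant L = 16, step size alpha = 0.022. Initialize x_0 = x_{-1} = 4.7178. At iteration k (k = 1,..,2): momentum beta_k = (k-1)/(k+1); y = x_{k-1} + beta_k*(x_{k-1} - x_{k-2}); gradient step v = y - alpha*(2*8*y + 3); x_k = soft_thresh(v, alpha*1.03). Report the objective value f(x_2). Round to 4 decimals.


FISTA on f(x) = 8*x^2 + 3*x + 1.03*|x|
L = 16, alpha = 0.022
Iteration 1: beta = 0.0, y = 4.7178 + 0.0*(4.7178 - 4.7178) = 4.7178
  grad(y) = 78.4848, v = y - alpha*grad = 2.9911
  prox(v) = soft_thresh(2.9911, 0.0227) = 2.9685
Iteration 2: beta = 0.3333, y = 2.9685 + 0.3333*(2.9685 - 4.7178) = 2.3854
  grad(y) = 41.1659, v = y - alpha*grad = 1.4797
  prox(v) = soft_thresh(1.4797, 0.0227) = 1.4571
f(x_2) = 8*1.4571^2 + 3*1.4571 + 1.03*|1.4571| = 22.8561


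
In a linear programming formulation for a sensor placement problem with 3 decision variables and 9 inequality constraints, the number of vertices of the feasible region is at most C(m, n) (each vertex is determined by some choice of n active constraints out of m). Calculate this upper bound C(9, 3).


Each vertex corresponds to some choice of n active constraints out of m, so the number of vertices is at most C(m, n) = m! / (n!(m-n)!).
m = 9, n = 3
Numerator: 9 * 8 * 7
Denominator: 3! = 6
C(9, 3) = 84


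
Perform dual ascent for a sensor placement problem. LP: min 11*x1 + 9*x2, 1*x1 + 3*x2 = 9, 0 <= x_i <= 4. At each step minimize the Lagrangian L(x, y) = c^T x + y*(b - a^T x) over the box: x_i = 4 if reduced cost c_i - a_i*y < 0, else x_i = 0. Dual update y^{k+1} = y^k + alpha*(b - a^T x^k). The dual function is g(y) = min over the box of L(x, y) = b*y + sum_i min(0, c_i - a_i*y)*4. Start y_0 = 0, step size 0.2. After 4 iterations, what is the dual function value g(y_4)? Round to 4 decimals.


Dual ascent for LP: min 11*x1 + 9*x2, 1*x1 + 3*x2 = 9, 0 <= x_i <= 4
Step 1: y^k = 0.0, reduced costs: (11.0, 9.0)
  x^k = (0.0, 0.0), subgradient = b - a^T x = 9.0
  y^{k+1} = 0.0 + 0.2*9.0 = 1.8
Step 2: y^k = 1.8, reduced costs: (9.2, 3.6)
  x^k = (0.0, 0.0), subgradient = b - a^T x = 9.0
  y^{k+1} = 1.8 + 0.2*9.0 = 3.6
Step 3: y^k = 3.6, reduced costs: (7.4, -1.8)
  x^k = (0.0, 4.0), subgradient = b - a^T x = -3.0
  y^{k+1} = 3.6 + 0.2*-3.0 = 3.0
Step 4: y^k = 3.0, reduced costs: (8.0, 0.0)
  x^k = (0.0, 0.0), subgradient = b - a^T x = 9.0
  y^{k+1} = 3.0 + 0.2*9.0 = 4.8
Dual objective at y_4 = 4.8: reduced costs (6.2, -5.4), box minimizer x = (0.0, 4.0)
g(y_4) = b*y + (c1 - a1*y)*x1 + (c2 - a2*y)*x2 = 9*4.8 + 6.2*0.0 + (-5.4)*4.0 = 43.2 + 0.0 - 21.6 = 21.6


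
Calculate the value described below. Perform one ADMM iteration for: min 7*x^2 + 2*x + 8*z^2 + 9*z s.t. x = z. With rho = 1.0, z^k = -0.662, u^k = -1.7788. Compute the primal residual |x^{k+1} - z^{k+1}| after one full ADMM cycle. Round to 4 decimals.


ADMM iteration with rho = 1.0, z^k = -0.662, u^k = -1.7788
Step 1: x-update.
Minimize 7*x^2 + 2*x + (1.0/2)*(x + 0.662 - 1.7788)^2
FOC: (2*7 + 1.0)*x = -2 + 1.0*(-0.662 + 1.7788)
x^{k+1} = -0.0589
Step 2: z-update.
Minimize 8*z^2 + 9*z + (1.0/2)*(-0.0589 - z - 1.7788)^2
FOC: (2*8 + 1.0)*z = -9 + 1.0*(-0.0589 - 1.7788)
z^{k+1} = -0.6375
Step 3: u-update.
u^{k+1} = -1.7788 - 0.0589 + 0.6375 = -1.2002
Step 4: Primal residual = |-0.0589 + 0.6375| = 0.5786


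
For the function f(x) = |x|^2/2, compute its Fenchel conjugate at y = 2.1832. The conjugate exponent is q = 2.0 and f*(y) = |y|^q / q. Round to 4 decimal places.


The conjugate exponent q satisfies 1/p + 1/q = 1.
p = 2, so q = 2/(2 - 1) = 2.0
|y|^q = 2.1832^2.0 = 4.7664
f*(2.1832) = 4.7664 / 2.0 = 2.3832


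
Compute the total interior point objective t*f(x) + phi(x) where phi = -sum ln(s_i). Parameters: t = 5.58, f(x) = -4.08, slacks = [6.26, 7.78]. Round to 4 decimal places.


Step 1: Compute log-barrier.
ln values: [1.8342, 2.0516]
phi = -(1.8342 + 2.0516) = -3.8857
Step 2: Compute augmented objective.
t*f(x) = 5.58*-4.08 = -22.7664
Total = -22.7664 - 3.8857 = -26.6521


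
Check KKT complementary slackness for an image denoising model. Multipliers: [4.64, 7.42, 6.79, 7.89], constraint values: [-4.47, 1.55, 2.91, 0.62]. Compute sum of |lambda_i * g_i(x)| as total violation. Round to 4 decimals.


KKT complementary slackness check:
lambda_1 * g_1 = 4.64 * -4.47 = -20.7408
lambda_2 * g_2 = 7.42 * 1.55 = 11.501
lambda_3 * g_3 = 6.79 * 2.91 = 19.7589
lambda_4 * g_4 = 7.89 * 0.62 = 4.8918
Total violation = 20.7408 + 11.501 + 19.7589 + 4.8918 = 56.8925


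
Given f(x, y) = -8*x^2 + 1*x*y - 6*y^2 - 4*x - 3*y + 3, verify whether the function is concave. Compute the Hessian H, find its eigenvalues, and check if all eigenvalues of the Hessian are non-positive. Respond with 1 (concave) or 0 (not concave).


The Hessian of f(x,y) = -8*x^2 + 1*x*y - 6*y^2 - 4*x - 3*y + 3 is:
H = [[-16, 1], [1, -12]]
Trace = -16 - 12 = -28
Determinant = -16*-12 - (1)^2 = 191
Discriminant = (-28)^2 - 4*191 = 20.0
Eigenvalues: lambda_1 = -16.2361, lambda_2 = -11.7639
The function is concave.

1


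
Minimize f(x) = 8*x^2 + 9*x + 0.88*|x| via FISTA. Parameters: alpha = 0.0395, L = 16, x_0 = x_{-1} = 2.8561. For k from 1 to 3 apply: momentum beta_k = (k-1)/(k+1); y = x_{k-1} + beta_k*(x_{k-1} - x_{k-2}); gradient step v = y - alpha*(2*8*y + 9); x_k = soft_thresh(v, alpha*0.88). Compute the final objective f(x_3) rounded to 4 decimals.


FISTA on f(x) = 8*x^2 + 9*x + 0.88*|x|
L = 16, alpha = 0.0395
Iteration 1: beta = 0.0, y = 2.8561 + 0.0*(2.8561 - 2.8561) = 2.8561
  grad(y) = 54.6976, v = y - alpha*grad = 0.6955
  prox(v) = soft_thresh(0.6955, 0.0348) = 0.6608
Iteration 2: beta = 0.3333, y = 0.6608 + 0.3333*(0.6608 - 2.8561) = -0.071
  grad(y) = 7.8642, v = y - alpha*grad = -0.3816
  prox(v) = soft_thresh(-0.3816, 0.0348) = -0.3469
Iteration 3: beta = 0.5, y = -0.3469 + 0.5*(-0.3469 - 0.6608) = -0.8507
  grad(y) = -4.611, v = y - alpha*grad = -0.6686
  prox(v) = soft_thresh(-0.6686, 0.0348) = -0.6338
f(x_3) = 8*(-0.6338)^2 + 9*(-0.6338) + 0.88*|-0.6338| = -1.9329


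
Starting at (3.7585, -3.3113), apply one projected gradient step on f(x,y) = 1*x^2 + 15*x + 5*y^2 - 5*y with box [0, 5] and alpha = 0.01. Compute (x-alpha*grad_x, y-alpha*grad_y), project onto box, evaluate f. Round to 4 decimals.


Step 1: Compute gradient at (3.7585, -3.3113).
grad_x = 2*1*3.7585 + 15 = 22.517
grad_y = 2*5*-3.3113 - 5 = -38.113
Step 2: Gradient step.
x_raw = 3.7585 - 0.01*22.517 = 3.5333
y_raw = -3.3113 - 0.01*-38.113 = -2.9302
Step 3: Project onto [0, 5].
x_proj = clip(3.5333) = 3.5333
y_proj = clip(-2.9302) = 0.0
Step 4: Evaluate f.
f(3.5333, 0.0) = 65.4844


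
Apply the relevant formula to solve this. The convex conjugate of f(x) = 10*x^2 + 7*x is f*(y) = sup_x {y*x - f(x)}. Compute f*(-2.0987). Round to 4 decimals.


f*(y) = sup_x {y*x - a*x^2 - b*x} = sup_x {(y-b)*x - a*x^2}
FOC: (y - b) - 2a*x = 0 => x* = (y - b)/(2a)
x* = (-2.0987 - 7)/(2*10) = -0.4549
f*(-2.0987) = (y-b)^2/(4a) = (-2.0987 - 7)^2/(4*10)
= 82.7863/40 = 2.0697


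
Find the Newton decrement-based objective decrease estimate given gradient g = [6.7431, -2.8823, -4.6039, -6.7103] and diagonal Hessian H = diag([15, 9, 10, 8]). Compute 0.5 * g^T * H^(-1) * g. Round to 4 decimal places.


Step 1: H is diagonal, so H^(-1) * g = [0.4495, -0.3203, -0.4604, -0.8388].
Step 2: g^T H^(-1) g = sum_i g_i^2 / H_ii
  = (6.7431)^2/15 + (-2.8823)^2/9 + (-4.6039)^2/10 + (-6.7103)^2/8
  = 3.0313 + 0.9231 + 2.1196 + 5.6285 = 11.7025
Step 3: Objective decrease = 0.5 * g^T H^(-1) g = 5.8512


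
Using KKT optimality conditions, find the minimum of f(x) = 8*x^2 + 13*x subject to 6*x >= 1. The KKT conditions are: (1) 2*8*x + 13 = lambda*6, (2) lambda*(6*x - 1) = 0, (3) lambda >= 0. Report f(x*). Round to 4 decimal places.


Step 1: Try lambda = 0 (constraint inactive).
x_unc = -13/(2*8) = -0.8125
Check: 6*-0.8125 = -4.875 < 1 -- violated!
Step 2: Constraint must be active: 6*x = 1
x* = 1/6 = 0.1667 (rounded; the exact value 1/6 is used below)
lambda = (2*8*(1/6) + 13)/6 = 2.6111
Step 3: Compute optimal value.
f(x*) = 8*(1/6)^2 + 13*(1/6) = 2.3889


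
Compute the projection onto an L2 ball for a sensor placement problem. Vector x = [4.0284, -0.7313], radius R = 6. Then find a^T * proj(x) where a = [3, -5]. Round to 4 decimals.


Step 1: Compute ||x|| (intermediates to 6 decimals).
||x|| = sqrt(4.0284^2 + (-0.7313)^2) = 4.094241
Step 2: Project.
Since ||x|| <= R, proj = x (no scaling needed).
proj(x) = [4.0284, -0.7313]
Step 3: Dot product.
a^T * proj(x) = 3*4.0284 - 5*(-0.7313) = 15.7417


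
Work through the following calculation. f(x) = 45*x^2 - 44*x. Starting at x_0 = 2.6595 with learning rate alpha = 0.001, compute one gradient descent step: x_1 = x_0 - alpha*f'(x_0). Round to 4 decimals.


We compute the gradient at x_0 and apply the update.
f'(x) = 90*x - 44
f'(2.6595) = 90*2.6595 - 44 = 195.355
x_1 = 2.6595 - 0.001*195.355 = 2.4641


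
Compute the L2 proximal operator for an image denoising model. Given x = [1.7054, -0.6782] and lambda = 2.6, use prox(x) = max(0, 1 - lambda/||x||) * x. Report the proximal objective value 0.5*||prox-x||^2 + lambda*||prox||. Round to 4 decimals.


Step 1: Compute ||x||.
||x|| = 1.8353
Step 2: Compute scaling factor.
scale = max(0, 1 - 2.6/1.8353) = 0.0
Step 3: prox(x) = [0.0, -0.0]
||prox(x)|| = 0.0
Step 4: Proximal objective.
0.5*||prox-x||^2 = 1.6842
lambda*||prox|| = 0.0
Total = 1.6842


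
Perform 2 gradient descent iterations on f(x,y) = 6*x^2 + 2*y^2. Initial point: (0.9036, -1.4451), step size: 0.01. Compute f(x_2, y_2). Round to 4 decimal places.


Gradient descent on f(x,y) = 6*x^2 + 2*y^2.
Starting point: (0.9036, -1.4451), alpha = 0.01
Step 1: grad_x = 2*6*0.9036 = 10.8432, grad_y = 2*2*-1.4451 = -5.7804
  x_1 = 0.9036 - 0.01*10.8432 = 0.7952
  y_1 = -1.4451 - 0.01*-5.7804 = -1.3873
Step 2: grad_x = 2*6*0.7952 = 9.542, grad_y = 2*2*-1.3873 = -5.5492
  x_2 = 0.7952 - 0.01*9.542 = 0.6997
  y_2 = -1.3873 - 0.01*-5.5492 = -1.3318
f(0.6997, -1.3318) = 6*0.6997^2 + 2*(-1.3318)^2 = 6.4853


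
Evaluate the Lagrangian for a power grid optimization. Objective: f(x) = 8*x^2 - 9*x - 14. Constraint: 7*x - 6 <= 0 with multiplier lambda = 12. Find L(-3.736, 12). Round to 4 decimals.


Step 1: Evaluate f(x).
f(-3.736) = 8*(-3.736)^2 - 9*(-3.736) - 14 = 131.2856
Step 2: Evaluate g(x).
g(-3.736) = 7*-3.736 - 6 = -32.152
Step 3: Compute Lagrangian.
L = 131.2856 + 12*-32.152 = -254.5384


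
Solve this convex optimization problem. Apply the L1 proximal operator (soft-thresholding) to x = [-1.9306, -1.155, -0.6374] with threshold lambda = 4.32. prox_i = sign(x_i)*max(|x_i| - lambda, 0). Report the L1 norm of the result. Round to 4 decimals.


Soft-thresholding with lambda = 4.32:
prox(-1.9306) = sign(-1.9306)*max(|-1.9306| - 4.32, 0) = 0.0
prox(-1.155) = sign(-1.155)*max(|-1.155| - 4.32, 0) = 0.0
prox(-0.6374) = sign(-0.6374)*max(|-0.6374| - 4.32, 0) = 0.0
prox(x) = [0.0, 0.0, 0.0]
||prox(x)||_1 = 0.0 + 0.0 + 0.0 = 0.0


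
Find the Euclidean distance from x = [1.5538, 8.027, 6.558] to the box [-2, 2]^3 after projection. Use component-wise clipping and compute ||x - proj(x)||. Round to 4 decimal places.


Project each component onto [-2, 2].
clip(1.5538) = 1.5538, clip(8.027) = 2.0, clip(6.558) = 2.0
Projection = [1.5538, 2.0, 2.0]
Squared diffs: [0.0, 36.3247, 20.7754]
Distance = sqrt(57.1001) = 7.5565


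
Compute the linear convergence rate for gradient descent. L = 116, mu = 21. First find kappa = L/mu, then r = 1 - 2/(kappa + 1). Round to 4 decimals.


Step 1: Compute the condition number.
kappa = L/mu = 116/21 = 5.5238
Step 2: Compute the convergence rate.
r = 1 - 2/(kappa + 1) = 1 - 2*mu/(L + mu) = (L - mu)/(L + mu) = 95/137 = 0.6934


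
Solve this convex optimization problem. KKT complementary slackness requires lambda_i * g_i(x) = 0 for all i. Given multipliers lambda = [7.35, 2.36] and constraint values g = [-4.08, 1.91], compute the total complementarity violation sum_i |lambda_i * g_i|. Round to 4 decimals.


KKT complementary slackness check:
lambda_1 * g_1 = 7.35 * -4.08 = -29.988
lambda_2 * g_2 = 2.36 * 1.91 = 4.5076
Total violation = 29.988 + 4.5076 = 34.4956


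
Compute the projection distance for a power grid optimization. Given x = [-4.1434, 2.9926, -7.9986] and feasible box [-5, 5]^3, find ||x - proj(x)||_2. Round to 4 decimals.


Project each component onto [-5, 5].
clip(-4.1434) = -4.1434, clip(2.9926) = 2.9926, clip(-7.9986) = -5.0
Projection = [-4.1434, 2.9926, -5.0]
Squared diffs: [0.0, 0.0, 8.9916]
Distance = sqrt(8.9916) = 2.9986


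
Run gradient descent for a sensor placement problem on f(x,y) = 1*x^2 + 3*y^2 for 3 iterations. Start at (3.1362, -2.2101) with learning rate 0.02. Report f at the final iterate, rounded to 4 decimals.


Gradient descent on f(x,y) = 1*x^2 + 3*y^2.
Starting point: (3.1362, -2.2101), alpha = 0.02
Step 1: grad_x = 2*1*3.1362 = 6.2724, grad_y = 2*3*-2.2101 = -13.2606
  x_1 = 3.1362 - 0.02*6.2724 = 3.0108
  y_1 = -2.2101 - 0.02*-13.2606 = -1.9449
Step 2: grad_x = 2*1*3.0108 = 6.0215, grad_y = 2*3*-1.9449 = -11.6693
  x_2 = 3.0108 - 0.02*6.0215 = 2.8903
  y_2 = -1.9449 - 0.02*-11.6693 = -1.7115
Step 3: grad_x = 2*1*2.8903 = 5.7806, grad_y = 2*3*-1.7115 = -10.269
  x_3 = 2.8903 - 0.02*5.7806 = 2.7747
  y_3 = -1.7115 - 0.02*-10.269 = -1.5061
f(2.7747, -1.5061) = 1*2.7747^2 + 3*(-1.5061)^2 = 14.5042


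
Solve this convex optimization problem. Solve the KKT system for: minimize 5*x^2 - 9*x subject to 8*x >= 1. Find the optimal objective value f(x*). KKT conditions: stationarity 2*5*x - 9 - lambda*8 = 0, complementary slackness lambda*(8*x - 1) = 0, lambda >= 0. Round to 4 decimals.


Step 1: Try lambda = 0 (constraint inactive).
Stationarity: 2*5*x - 9 = 0
x* = 9/(2*5) = 0.9
Check constraint: 8*0.9 = 7.2 >= 1 -- satisfied.
Step 2: Compute optimal value.
f(x*) = 5*0.9^2 - 9*0.9 = -4.05


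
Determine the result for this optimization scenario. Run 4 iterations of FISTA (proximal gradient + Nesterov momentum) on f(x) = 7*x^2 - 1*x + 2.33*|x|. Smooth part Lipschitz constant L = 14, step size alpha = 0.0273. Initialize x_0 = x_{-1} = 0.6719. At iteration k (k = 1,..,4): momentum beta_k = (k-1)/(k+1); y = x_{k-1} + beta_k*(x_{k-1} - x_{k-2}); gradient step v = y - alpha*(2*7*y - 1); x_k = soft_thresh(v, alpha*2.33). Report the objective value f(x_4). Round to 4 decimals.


FISTA on f(x) = 7*x^2 - 1*x + 2.33*|x|
L = 14, alpha = 0.0273
Iteration 1: beta = 0.0, y = 0.6719 + 0.0*(0.6719 - 0.6719) = 0.6719
  grad(y) = 8.4066, v = y - alpha*grad = 0.4424
  prox(v) = soft_thresh(0.4424, 0.0636) = 0.3788
Iteration 2: beta = 0.3333, y = 0.3788 + 0.3333*(0.3788 - 0.6719) = 0.2811
  grad(y) = 2.9352, v = y - alpha*grad = 0.201
  prox(v) = soft_thresh(0.201, 0.0636) = 0.1373
Iteration 3: beta = 0.5, y = 0.1373 + 0.5*(0.1373 - 0.3788) = 0.0166
  grad(y) = -0.7672, v = y - alpha*grad = 0.0376
  prox(v) = soft_thresh(0.0376, 0.0636) = 0.0
Iteration 4: beta = 0.6, y = 0.0 + 0.6*(0.0 - 0.1373) = -0.0824
  grad(y) = -2.1537, v = y - alpha*grad = -0.0236
  prox(v) = soft_thresh(-0.0236, 0.0636) = 0.0
f(x_4) = 7*0.0^2 - 1*0.0 + 2.33*|0.0| = 0.0


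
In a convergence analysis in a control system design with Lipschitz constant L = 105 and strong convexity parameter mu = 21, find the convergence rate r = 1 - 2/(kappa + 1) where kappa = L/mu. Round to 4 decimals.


Step 1: Compute the condition number.
kappa = L/mu = 105/21 = 5.0
Step 2: Compute the convergence rate.
r = 1 - 2/(kappa + 1) = 1 - 2*mu/(L + mu) = (L - mu)/(L + mu) = 84/126 = 0.6667


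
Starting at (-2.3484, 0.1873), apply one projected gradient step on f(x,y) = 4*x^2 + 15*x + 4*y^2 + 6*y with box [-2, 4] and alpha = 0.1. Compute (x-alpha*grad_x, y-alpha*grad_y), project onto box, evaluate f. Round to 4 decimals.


Step 1: Compute gradient at (-2.3484, 0.1873).
grad_x = 2*4*-2.3484 + 15 = -3.7872
grad_y = 2*4*0.1873 + 6 = 7.4984
Step 2: Gradient step.
x_raw = -2.3484 - 0.1*-3.7872 = -1.9697
y_raw = 0.1873 - 0.1*7.4984 = -0.5625
Step 3: Project onto [-2, 4].
x_proj = clip(-1.9697) = -1.9697
y_proj = clip(-0.5625) = -0.5625
Step 4: Evaluate f.
f(-1.9697, -0.5625) = -16.1361


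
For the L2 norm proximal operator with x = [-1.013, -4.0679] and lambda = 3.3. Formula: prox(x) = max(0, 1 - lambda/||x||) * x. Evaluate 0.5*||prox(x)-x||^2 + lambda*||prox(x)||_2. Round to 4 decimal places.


Step 1: Compute ||x||.
||x|| = 4.1921
Step 2: Compute scaling factor.
scale = max(0, 1 - 3.3/4.1921) = 0.2128
Step 3: prox(x) = [-0.2156, -0.8657]
||prox(x)|| = 0.8921
Step 4: Proximal objective.
0.5*||prox-x||^2 = 5.445
lambda*||prox|| = 2.9439
Total = 8.389


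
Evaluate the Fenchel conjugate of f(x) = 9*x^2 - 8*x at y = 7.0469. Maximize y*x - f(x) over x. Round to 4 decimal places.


f*(y) = sup_x {y*x - a*x^2 - b*x} = sup_x {(y-b)*x - a*x^2}
FOC: (y - b) - 2a*x = 0 => x* = (y - b)/(2a)
x* = (7.0469 + 8)/(2*9) = 0.8359
f*(7.0469) = (y-b)^2/(4a) = (7.0469 + 8)^2/(4*9)
= 226.4092/36 = 6.2891


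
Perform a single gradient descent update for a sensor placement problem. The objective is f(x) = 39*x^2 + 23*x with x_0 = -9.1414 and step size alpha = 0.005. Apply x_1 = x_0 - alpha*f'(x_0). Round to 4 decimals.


We compute the gradient at x_0 and apply the update.
f'(x) = 78*x + 23
f'(-9.1414) = 78*-9.1414 + 23 = -690.0292
x_1 = -9.1414 - 0.005*-690.0292 = -5.6913


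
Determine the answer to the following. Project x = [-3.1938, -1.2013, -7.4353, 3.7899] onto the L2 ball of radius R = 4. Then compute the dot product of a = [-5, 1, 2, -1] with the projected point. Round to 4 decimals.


Step 1: Compute ||x|| (intermediates to 6 decimals).
||x|| = sqrt((-3.1938)^2 + (-1.2013)^2 + (-7.4353)^2 + 3.7899^2) = 9.016125
Step 2: Project.
Since ||x|| > R, scale = R/||x|| = 4/9.016125 = 0.44365, proj(x) = scale * x
proj(x) = [-1.416929, -0.532957, -3.298671, 1.681389]
Step 3: Dot product.
a^T * proj(x) = -5*(-1.416929) + 1*(-0.532957) + 2*(-3.298671) - 1*1.681389 = -1.727


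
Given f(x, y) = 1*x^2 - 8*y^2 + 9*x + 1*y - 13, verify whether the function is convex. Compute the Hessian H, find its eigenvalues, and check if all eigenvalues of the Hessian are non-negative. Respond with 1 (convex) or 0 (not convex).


The Hessian of f(x,y) = 1*x^2 - 8*y^2 + 9*x + 1*y - 13 is:
H = [[2, 0], [0, -16]]
Trace = 2 - 16 = -14
Determinant = 2*-16 - (0)^2 = -32
Discriminant = (-14)^2 - 4*-32 = 324.0
Eigenvalues: lambda_1 = -16.0, lambda_2 = 2.0
The function is not convex.

0


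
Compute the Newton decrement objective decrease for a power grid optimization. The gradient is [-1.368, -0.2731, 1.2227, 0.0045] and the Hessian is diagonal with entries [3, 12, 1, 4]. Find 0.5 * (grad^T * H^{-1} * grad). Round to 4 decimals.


Step 1: H is diagonal, so H^(-1) * g = [-0.456, -0.0228, 1.2227, 0.0011].
Step 2: g^T H^(-1) g = sum_i g_i^2 / H_ii
  = (-1.368)^2/3 + (-0.2731)^2/12 + (1.2227)^2/1 + (0.0045)^2/4
  = 0.6238 + 0.0062 + 1.495 + 0.0 = 2.125
Step 3: Objective decrease = 0.5 * g^T H^(-1) g = 1.0625


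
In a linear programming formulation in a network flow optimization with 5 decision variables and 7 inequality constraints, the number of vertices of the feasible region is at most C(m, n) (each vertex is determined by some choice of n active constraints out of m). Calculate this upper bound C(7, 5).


Each vertex corresponds to some choice of n active constraints out of m, so the number of vertices is at most C(m, n) = m! / (n!(m-n)!).
m = 7, n = 5
Numerator: 7 * 6 * 5 * 4 * 3
Denominator: 5! = 120
C(7, 5) = 21


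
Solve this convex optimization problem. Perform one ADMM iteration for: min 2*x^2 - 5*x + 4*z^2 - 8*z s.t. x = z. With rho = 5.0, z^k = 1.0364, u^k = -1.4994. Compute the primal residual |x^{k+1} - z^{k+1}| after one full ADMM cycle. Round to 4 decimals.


ADMM iteration with rho = 5.0, z^k = 1.0364, u^k = -1.4994
Step 1: x-update.
Minimize 2*x^2 - 5*x + (5.0/2)*(x - 1.0364 - 1.4994)^2
FOC: (2*2 + 5.0)*x = 5 + 5.0*(1.0364 + 1.4994)
x^{k+1} = 1.9643
Step 2: z-update.
Minimize 4*z^2 - 8*z + (5.0/2)*(1.9643 - z - 1.4994)^2
FOC: (2*4 + 5.0)*z = 8 + 5.0*(1.9643 - 1.4994)
z^{k+1} = 0.7942
Step 3: u-update.
u^{k+1} = -1.4994 + 1.9643 - 0.7942 = -0.3293
Step 4: Primal residual = |1.9643 - 0.7942| = 1.1701
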